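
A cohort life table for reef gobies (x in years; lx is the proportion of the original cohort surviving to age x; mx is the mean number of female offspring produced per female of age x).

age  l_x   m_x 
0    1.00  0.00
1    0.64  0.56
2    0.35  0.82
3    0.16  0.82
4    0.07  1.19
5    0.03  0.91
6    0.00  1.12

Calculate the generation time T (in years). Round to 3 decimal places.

lx·mx: 0, 0.3584, 0.287, 0.1312, 0.0833, 0.0273, 0 → R0 = 0.8872
x·lx·mx: 0, 0.3584, 0.574, 0.3936, 0.3332, 0.1365, 0 → Σ = 1.7957
T = 1.7957 / 0.8872 = 2.024008… → 2.024

2.024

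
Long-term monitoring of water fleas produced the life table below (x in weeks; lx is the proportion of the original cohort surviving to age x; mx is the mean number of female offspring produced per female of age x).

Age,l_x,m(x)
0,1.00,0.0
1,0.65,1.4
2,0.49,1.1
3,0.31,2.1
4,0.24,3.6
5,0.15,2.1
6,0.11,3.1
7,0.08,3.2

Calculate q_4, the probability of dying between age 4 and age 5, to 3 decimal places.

0.375

q_4 = (l_4 − l_5) / l_4 = (0.24 − 0.15) / 0.24
     = 0.09 / 0.24 = 0.375 → 0.375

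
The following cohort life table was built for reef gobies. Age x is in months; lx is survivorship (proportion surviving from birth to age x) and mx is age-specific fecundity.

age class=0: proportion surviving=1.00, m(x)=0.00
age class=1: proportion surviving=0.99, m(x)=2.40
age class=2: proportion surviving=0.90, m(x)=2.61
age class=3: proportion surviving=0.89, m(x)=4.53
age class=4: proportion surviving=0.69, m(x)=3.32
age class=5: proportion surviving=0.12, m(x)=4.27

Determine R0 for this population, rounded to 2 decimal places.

11.56

lx·mx by age: 0, 2.376, 2.349, 4.0317, 2.2908, 0.5124
R0 = Σ lx·mx = 11.5599 → 11.56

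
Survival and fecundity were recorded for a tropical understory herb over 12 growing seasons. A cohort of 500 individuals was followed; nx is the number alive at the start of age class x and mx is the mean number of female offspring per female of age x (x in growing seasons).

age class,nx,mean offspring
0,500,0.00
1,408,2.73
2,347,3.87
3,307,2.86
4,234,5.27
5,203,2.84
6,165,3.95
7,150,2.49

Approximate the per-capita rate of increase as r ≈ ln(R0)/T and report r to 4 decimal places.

0.7463

lx = nx/n0 = nx/500: 1, 0.816, 0.694, 0.614, 0.468, 0.406, 0.33, 0.3
R0 = Σ lx·mx = 0 + 2.22768 + 2.68578 + 1.75604 + 2.46636 + 1.15304 + 1.3035 + 0.747 = 12.3394
Σ x·lx·mx = 41.548; T = 41.548/12.3394 = 3.3671…
r ≈ ln(R0)/T = ln(12.3394)/3.3671… = 0.746279… → 0.7463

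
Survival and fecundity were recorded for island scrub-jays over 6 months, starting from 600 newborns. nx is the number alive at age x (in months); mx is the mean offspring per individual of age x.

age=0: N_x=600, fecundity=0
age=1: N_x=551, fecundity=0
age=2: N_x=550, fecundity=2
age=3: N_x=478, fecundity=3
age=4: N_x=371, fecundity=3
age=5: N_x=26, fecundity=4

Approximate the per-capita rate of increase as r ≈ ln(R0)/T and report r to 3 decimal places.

lx = nx/n0 = nx/600: 1, 0.91833…, 0.91667…, 0.79667…, 0.61833…, 0.04333…
R0 = Σ lx·mx = 0 + 0 + 1.83333… + 2.39… + 1.855… + 0.17333… = 6.251667…
Σ x·lx·mx = 19.123333…; T = 19.123333…/6.251667… = 3.05892…
r ≈ ln(R0)/T = ln(6.251667…)/3.05892… = 0.59918… → 0.599

0.599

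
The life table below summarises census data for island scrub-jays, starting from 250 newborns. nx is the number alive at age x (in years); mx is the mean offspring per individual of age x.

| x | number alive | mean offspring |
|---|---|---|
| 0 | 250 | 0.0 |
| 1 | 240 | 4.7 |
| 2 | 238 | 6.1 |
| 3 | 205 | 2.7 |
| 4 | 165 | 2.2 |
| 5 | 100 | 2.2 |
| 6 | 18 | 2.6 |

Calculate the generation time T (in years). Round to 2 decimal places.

2.27

lx = nx/n0 = nx/250: 1, 0.96, 0.952, 0.82, 0.66, 0.4, 0.072
lx·mx: 0, 4.512, 5.8072, 2.214, 1.452, 0.88, 0.1872 → R0 = 15.0524
x·lx·mx: 0, 4.512, 11.6144, 6.642, 5.808, 4.4, 1.1232 → Σ = 34.0996
T = 34.0996 / 15.0524 = 2.265393… → 2.27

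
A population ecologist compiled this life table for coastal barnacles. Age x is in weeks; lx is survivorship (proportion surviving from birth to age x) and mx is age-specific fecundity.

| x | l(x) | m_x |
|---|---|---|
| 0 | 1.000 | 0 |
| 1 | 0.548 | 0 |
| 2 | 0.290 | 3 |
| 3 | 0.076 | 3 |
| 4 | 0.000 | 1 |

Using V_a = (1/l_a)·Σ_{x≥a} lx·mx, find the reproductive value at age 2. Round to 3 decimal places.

lx·mx for x ≥ 2: 0.87, 0.228, 0 → sum = 1.098
V_2 = 1.098 / l_2 = 1.098 / 0.29 = 3.786207… → 3.786

3.786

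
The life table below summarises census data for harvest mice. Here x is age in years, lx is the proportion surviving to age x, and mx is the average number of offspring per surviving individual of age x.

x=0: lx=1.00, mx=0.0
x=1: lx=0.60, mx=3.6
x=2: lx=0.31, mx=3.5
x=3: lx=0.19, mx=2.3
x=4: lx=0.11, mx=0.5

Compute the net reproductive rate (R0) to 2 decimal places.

3.74

lx·mx by age: 0, 2.16, 1.085, 0.437, 0.055
R0 = Σ lx·mx = 3.737 → 3.74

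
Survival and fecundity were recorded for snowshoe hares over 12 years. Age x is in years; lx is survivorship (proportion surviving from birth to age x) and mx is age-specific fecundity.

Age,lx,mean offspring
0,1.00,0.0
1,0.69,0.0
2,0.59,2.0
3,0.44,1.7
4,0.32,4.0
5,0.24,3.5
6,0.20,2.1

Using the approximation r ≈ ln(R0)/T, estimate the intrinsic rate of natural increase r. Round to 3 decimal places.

R0 = Σ lx·mx = 0 + 0 + 1.18 + 0.748 + 1.28 + 0.84 + 0.42 = 4.468
Σ x·lx·mx = 16.444; T = 16.444/4.468 = 3.68039…
r ≈ ln(R0)/T = ln(4.468)/3.68039… = 0.40673… → 0.407

0.407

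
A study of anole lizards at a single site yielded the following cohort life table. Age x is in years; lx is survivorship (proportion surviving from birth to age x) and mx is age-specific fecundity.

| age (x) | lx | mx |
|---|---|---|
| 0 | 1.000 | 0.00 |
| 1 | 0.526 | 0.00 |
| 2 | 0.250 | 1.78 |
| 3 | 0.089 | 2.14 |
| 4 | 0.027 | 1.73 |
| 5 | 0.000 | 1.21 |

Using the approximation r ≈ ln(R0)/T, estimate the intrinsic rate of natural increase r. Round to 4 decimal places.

-0.1583

R0 = Σ lx·mx = 0 + 0 + 0.445 + 0.19046 + 0.04671 + 0 = 0.68217
Σ x·lx·mx = 1.64822; T = 1.64822/0.68217 = 2.41614…
r ≈ ln(R0)/T = ln(0.68217)/2.41614… = -0.1583… → -0.1583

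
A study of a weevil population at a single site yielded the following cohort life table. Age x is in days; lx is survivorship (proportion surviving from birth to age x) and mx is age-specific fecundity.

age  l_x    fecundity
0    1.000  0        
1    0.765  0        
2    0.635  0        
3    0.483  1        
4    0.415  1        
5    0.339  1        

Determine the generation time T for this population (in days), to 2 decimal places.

3.88

lx·mx: 0, 0, 0, 0.483, 0.415, 0.339 → R0 = 1.237
x·lx·mx: 0, 0, 0, 1.449, 1.66, 1.695 → Σ = 4.804
T = 4.804 / 1.237 = 3.883589… → 3.88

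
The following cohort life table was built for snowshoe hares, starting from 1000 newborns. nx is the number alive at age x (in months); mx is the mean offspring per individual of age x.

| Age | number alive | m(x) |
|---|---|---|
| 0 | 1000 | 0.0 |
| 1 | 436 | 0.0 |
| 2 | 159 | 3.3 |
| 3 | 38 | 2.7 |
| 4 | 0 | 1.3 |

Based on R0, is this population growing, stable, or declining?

lx = nx/n0 = nx/1000: 1, 0.436, 0.159, 0.038, 0
R0 = Σ lx·mx = 0 + 0 + 0.5247 + 0.1026 + 0 = 0.6273
R0 < 1, so the population is declining.

declining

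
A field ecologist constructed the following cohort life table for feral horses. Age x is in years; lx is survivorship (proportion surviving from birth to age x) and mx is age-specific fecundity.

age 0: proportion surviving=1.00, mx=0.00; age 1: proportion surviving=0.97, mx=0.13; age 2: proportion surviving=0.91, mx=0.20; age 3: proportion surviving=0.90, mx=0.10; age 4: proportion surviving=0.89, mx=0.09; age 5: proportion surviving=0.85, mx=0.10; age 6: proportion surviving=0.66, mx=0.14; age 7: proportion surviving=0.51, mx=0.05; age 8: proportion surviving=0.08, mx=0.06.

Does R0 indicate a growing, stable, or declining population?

declining

R0 = Σ lx·mx = 0 + 0.1261 + 0.182 + 0.09 + 0.0801 + 0.085 + 0.0924 + 0.0255 + 0.0048 = 0.6859
R0 < 1, so the population is declining.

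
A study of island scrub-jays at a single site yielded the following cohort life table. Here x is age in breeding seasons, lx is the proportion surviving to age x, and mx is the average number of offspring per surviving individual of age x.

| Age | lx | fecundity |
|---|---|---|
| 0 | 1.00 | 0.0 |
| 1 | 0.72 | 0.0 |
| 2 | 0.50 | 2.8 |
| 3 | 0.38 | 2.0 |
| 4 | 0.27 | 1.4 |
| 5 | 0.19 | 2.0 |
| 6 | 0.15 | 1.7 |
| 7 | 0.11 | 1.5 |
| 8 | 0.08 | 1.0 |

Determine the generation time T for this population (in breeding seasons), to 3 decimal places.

3.457

lx·mx: 0, 0, 1.4, 0.76, 0.378, 0.38, 0.255, 0.165, 0.08 → R0 = 3.418
x·lx·mx: 0, 0, 2.8, 2.28, 1.512, 1.9, 1.53, 1.155, 0.64 → Σ = 11.817
T = 11.817 / 3.418 = 3.457285… → 3.457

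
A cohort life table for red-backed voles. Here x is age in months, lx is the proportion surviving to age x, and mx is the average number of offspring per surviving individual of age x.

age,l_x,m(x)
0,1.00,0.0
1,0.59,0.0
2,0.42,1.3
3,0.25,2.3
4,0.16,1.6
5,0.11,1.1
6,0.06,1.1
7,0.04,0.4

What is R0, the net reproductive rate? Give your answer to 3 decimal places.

1.580

lx·mx by age: 0, 0, 0.546, 0.575, 0.256, 0.121, 0.066, 0.016
R0 = Σ lx·mx = 1.58 → 1.580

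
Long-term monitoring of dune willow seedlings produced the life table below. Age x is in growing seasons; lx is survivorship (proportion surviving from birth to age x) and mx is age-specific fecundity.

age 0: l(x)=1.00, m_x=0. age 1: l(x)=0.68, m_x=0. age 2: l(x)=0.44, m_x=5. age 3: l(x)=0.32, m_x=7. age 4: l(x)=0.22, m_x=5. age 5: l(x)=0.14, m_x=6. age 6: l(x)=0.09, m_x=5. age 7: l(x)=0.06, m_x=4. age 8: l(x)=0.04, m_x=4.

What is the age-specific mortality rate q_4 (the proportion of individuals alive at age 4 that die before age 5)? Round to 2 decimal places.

q_4 = (l_4 − l_5) / l_4 = (0.22 − 0.14) / 0.22
     = 0.08 / 0.22 = 0.363636… → 0.36

0.36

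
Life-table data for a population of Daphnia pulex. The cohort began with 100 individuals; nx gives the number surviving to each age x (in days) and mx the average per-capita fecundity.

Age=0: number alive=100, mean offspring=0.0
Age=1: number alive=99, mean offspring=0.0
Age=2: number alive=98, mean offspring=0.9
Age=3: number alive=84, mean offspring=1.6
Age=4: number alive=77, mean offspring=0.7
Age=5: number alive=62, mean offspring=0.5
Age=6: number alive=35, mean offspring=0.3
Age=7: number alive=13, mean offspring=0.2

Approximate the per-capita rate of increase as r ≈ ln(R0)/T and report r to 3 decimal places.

0.362

lx = nx/n0 = nx/100: 1, 0.99, 0.98, 0.84, 0.77, 0.62, 0.35, 0.13
R0 = Σ lx·mx = 0 + 0 + 0.882 + 1.344 + 0.539 + 0.31 + 0.105 + 0.026 = 3.206
Σ x·lx·mx = 10.314; T = 10.314/3.206 = 3.21709…
r ≈ ln(R0)/T = ln(3.206)/3.21709… = 0.36214… → 0.362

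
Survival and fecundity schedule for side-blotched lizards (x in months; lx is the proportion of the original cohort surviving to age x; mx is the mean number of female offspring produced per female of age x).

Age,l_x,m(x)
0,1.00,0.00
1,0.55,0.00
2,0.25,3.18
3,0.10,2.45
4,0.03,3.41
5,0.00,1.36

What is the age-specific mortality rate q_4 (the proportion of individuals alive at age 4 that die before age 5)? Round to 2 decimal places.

q_4 = (l_4 − l_5) / l_4 = (0.03 − 0) / 0.03
     = 0.03 / 0.03 = 1 → 1.00

1.00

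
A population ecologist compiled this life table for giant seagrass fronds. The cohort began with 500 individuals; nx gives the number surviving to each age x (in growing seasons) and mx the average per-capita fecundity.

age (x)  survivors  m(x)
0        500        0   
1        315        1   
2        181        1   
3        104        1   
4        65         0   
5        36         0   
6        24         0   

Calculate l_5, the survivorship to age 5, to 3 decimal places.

l_5 = n_5/n_0 = 36/500 = 0.072 → 0.072

0.072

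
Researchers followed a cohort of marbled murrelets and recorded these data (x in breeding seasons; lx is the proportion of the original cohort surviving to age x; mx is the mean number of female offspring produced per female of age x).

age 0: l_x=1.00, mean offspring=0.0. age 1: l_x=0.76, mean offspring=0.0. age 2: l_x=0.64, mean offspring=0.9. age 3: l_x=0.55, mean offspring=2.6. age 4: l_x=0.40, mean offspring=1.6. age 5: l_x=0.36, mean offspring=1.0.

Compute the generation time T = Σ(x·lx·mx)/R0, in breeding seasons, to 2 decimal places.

3.26

lx·mx: 0, 0, 0.576, 1.43, 0.64, 0.36 → R0 = 3.006
x·lx·mx: 0, 0, 1.152, 4.29, 2.56, 1.8 → Σ = 9.802
T = 9.802 / 3.006 = 3.260812… → 3.26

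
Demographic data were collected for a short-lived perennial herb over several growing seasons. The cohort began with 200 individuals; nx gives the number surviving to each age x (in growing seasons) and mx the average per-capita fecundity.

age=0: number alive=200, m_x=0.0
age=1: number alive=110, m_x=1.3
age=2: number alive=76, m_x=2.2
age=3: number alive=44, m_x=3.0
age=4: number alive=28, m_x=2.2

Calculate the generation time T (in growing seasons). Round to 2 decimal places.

lx = nx/n0 = nx/200: 1, 0.55, 0.38, 0.22, 0.14
lx·mx: 0, 0.715, 0.836, 0.66, 0.308 → R0 = 2.519
x·lx·mx: 0, 0.715, 1.672, 1.98, 1.232 → Σ = 5.599
T = 5.599 / 2.519 = 2.222707… → 2.22

2.22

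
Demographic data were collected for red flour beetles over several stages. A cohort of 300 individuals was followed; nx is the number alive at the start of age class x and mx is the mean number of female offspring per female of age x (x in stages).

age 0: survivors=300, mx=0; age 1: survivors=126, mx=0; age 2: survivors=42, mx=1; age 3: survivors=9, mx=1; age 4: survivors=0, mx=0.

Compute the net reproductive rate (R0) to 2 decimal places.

lx = nx/n0 = nx/300: 1, 0.42, 0.14, 0.03, 0
lx·mx by age: 0, 0, 0.14, 0.03, 0
R0 = Σ lx·mx = 0.17 → 0.17

0.17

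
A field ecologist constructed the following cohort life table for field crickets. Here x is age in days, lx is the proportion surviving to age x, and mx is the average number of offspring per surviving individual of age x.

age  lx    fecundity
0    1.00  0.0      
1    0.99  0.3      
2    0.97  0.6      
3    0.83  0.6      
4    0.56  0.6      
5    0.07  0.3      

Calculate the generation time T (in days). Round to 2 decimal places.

lx·mx: 0, 0.297, 0.582, 0.498, 0.336, 0.021 → R0 = 1.734
x·lx·mx: 0, 0.297, 1.164, 1.494, 1.344, 0.105 → Σ = 4.404
T = 4.404 / 1.734 = 2.539792… → 2.54

2.54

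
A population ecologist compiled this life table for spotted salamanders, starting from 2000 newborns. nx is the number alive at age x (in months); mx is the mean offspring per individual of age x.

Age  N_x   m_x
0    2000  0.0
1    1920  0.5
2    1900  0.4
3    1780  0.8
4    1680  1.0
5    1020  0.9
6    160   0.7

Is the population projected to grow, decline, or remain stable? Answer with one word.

growing

lx = nx/n0 = nx/2000: 1, 0.96, 0.95, 0.89, 0.84, 0.51, 0.08
R0 = Σ lx·mx = 0 + 0.48 + 0.38 + 0.712 + 0.84 + 0.459 + 0.056 = 2.927
R0 > 1, so the population is growing.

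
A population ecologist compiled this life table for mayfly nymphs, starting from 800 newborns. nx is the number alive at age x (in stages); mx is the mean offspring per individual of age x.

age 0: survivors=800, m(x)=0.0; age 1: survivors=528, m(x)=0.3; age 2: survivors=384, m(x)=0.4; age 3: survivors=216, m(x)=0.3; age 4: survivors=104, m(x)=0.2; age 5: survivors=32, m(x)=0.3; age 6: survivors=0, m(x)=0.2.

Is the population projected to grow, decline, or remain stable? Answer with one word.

declining

lx = nx/n0 = nx/800: 1, 0.66, 0.48, 0.27, 0.13, 0.04, 0
R0 = Σ lx·mx = 0 + 0.198 + 0.192 + 0.081 + 0.026 + 0.012 + 0 = 0.509
R0 < 1, so the population is declining.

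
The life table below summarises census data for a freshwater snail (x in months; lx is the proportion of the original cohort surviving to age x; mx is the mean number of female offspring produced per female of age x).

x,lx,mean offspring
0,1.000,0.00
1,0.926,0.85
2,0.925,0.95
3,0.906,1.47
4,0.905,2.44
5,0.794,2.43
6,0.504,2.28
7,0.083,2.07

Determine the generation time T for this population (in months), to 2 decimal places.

lx·mx: 0, 0.7871, 0.87875, 1.33182, 2.2082, 1.92942, 1.14912, 0.17181 → R0 = 8.45622
x·lx·mx: 0, 0.7871, 1.7575, 3.99546, 8.8328, 9.6471, 6.89472, 1.20267 → Σ = 33.11735
T = 33.11735 / 8.45622 = 3.91633… → 3.92

3.92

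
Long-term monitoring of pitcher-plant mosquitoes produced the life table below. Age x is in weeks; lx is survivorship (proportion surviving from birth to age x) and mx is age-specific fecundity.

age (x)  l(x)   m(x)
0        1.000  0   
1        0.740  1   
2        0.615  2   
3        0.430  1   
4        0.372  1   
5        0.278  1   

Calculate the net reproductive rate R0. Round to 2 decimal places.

3.05

lx·mx by age: 0, 0.74, 1.23, 0.43, 0.372, 0.278
R0 = Σ lx·mx = 3.05 → 3.05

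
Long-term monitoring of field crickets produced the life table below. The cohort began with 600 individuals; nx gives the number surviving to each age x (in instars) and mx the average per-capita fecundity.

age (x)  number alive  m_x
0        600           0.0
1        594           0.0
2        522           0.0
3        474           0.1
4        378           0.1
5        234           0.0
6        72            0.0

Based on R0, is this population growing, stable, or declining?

declining

lx = nx/n0 = nx/600: 1, 0.99, 0.87, 0.79, 0.63, 0.39, 0.12
R0 = Σ lx·mx = 0 + 0 + 0 + 0.079 + 0.063 + 0 + 0 = 0.142
R0 < 1, so the population is declining.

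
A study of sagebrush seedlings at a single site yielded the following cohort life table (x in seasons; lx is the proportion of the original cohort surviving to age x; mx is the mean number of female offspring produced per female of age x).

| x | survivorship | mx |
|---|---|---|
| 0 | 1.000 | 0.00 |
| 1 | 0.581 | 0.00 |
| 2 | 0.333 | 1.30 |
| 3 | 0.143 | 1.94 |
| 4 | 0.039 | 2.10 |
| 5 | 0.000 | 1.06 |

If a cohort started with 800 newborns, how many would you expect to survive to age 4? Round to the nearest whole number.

Expected survivors = N0 · l_4 = 800 × 0.039 = 31.2 → 31

31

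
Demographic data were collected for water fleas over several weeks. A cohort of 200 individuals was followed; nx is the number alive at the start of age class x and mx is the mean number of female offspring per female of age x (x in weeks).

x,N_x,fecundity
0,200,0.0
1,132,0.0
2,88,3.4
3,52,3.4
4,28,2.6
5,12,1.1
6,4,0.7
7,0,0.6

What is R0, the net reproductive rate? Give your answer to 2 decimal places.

lx = nx/n0 = nx/200: 1, 0.66, 0.44, 0.26, 0.14, 0.06, 0.02, 0
lx·mx by age: 0, 0, 1.496, 0.884, 0.364, 0.066, 0.014, 0
R0 = Σ lx·mx = 2.824 → 2.82

2.82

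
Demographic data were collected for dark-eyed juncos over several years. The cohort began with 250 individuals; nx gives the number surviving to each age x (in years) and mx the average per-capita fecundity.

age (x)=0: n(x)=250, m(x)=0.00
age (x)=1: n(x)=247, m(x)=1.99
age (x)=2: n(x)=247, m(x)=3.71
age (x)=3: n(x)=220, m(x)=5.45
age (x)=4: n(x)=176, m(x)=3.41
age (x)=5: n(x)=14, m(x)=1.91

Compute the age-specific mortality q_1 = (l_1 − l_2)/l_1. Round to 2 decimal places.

0.00

lx = nx/n0 = nx/250: 1, 0.988, 0.988, 0.88, 0.704, 0.056
q_1 = (l_1 − l_2) / l_1 = (0.988 − 0.988) / 0.988
     = 0 / 0.988 = 0 → 0.00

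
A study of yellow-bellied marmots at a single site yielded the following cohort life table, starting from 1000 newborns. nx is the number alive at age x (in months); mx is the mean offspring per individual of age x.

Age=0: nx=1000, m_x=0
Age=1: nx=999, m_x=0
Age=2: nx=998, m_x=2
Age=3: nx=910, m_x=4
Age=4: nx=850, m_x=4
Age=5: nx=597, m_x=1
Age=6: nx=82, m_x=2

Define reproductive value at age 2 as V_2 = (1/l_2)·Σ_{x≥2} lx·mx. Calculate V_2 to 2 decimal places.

lx = nx/n0 = nx/1000: 1, 0.999, 0.998, 0.91, 0.85, 0.597, 0.082
lx·mx for x ≥ 2: 1.996, 3.64, 3.4, 0.597, 0.164 → sum = 9.797
V_2 = 9.797 / l_2 = 9.797 / 0.998 = 9.816633… → 9.82

9.82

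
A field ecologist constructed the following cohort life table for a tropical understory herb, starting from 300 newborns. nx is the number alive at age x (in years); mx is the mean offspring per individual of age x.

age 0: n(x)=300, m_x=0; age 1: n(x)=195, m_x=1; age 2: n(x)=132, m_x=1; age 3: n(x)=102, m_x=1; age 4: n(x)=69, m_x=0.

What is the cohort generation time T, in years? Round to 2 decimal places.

1.78

lx = nx/n0 = nx/300: 1, 0.65, 0.44, 0.34, 0.23
lx·mx: 0, 0.65, 0.44, 0.34, 0 → R0 = 1.43
x·lx·mx: 0, 0.65, 0.88, 1.02, 0 → Σ = 2.55
T = 2.55 / 1.43 = 1.783217… → 1.78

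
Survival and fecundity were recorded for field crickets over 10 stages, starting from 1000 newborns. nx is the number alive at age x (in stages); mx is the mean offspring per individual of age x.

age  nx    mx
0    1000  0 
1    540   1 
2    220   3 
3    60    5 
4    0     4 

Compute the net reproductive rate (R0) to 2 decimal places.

1.50

lx = nx/n0 = nx/1000: 1, 0.54, 0.22, 0.06, 0
lx·mx by age: 0, 0.54, 0.66, 0.3, 0
R0 = Σ lx·mx = 1.5 → 1.50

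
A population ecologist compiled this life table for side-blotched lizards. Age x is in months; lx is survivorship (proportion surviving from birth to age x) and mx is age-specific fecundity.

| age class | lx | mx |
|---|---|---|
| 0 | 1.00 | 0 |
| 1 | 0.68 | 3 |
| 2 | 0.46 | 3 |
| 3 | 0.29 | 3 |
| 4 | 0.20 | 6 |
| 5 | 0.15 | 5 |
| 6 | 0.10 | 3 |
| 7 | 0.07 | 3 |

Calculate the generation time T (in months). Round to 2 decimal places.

lx·mx: 0, 2.04, 1.38, 0.87, 1.2, 0.75, 0.3, 0.21 → R0 = 6.75
x·lx·mx: 0, 2.04, 2.76, 2.61, 4.8, 3.75, 1.8, 1.47 → Σ = 19.23
T = 19.23 / 6.75 = 2.848889… → 2.85

2.85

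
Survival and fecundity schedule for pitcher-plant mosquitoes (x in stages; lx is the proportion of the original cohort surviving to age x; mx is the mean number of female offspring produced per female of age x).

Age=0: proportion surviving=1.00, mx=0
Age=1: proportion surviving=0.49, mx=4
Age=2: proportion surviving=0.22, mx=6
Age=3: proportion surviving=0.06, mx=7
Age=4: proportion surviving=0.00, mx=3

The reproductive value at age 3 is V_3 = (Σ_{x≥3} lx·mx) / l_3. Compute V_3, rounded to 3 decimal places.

7.000

lx·mx for x ≥ 3: 0.42, 0 → sum = 0.42
V_3 = 0.42 / l_3 = 0.42 / 0.06 = 7 → 7.000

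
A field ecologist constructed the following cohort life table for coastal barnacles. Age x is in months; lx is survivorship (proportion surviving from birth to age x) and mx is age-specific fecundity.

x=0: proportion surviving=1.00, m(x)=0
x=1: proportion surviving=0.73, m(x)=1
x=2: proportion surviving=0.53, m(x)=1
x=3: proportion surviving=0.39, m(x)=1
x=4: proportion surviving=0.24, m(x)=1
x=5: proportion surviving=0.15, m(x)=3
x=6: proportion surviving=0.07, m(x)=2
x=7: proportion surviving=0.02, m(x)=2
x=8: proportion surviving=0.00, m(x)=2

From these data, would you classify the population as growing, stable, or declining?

R0 = Σ lx·mx = 0 + 0.73 + 0.53 + 0.39 + 0.24 + 0.45 + 0.14 + 0.04 + 0 = 2.52
R0 > 1, so the population is growing.

growing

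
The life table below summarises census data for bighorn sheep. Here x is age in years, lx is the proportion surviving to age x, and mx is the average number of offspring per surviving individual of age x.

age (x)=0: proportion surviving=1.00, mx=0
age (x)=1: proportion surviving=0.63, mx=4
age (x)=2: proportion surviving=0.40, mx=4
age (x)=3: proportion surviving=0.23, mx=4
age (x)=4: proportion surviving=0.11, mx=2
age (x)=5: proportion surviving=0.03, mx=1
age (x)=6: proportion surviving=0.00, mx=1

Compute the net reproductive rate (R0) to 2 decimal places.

5.29

lx·mx by age: 0, 2.52, 1.6, 0.92, 0.22, 0.03, 0
R0 = Σ lx·mx = 5.29 → 5.29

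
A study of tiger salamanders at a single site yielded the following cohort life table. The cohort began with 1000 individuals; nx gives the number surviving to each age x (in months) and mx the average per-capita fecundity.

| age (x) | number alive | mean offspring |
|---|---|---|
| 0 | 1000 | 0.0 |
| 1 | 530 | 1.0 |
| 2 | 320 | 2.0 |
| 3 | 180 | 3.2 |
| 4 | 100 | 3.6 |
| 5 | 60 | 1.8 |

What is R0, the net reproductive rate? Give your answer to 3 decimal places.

2.214

lx = nx/n0 = nx/1000: 1, 0.53, 0.32, 0.18, 0.1, 0.06
lx·mx by age: 0, 0.53, 0.64, 0.576, 0.36, 0.108
R0 = Σ lx·mx = 2.214 → 2.214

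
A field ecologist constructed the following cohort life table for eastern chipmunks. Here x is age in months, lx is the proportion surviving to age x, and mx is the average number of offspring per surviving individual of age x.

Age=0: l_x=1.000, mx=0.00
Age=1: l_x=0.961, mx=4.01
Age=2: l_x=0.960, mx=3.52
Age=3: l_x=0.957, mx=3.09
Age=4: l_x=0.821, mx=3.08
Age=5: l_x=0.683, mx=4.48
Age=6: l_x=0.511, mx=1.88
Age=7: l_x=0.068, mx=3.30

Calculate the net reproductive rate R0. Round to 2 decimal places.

lx·mx by age: 0, 3.85361, 3.3792, 2.95713, 2.52868, 3.05984, 0.96068, 0.2244
R0 = Σ lx·mx = 16.96354 → 16.96

16.96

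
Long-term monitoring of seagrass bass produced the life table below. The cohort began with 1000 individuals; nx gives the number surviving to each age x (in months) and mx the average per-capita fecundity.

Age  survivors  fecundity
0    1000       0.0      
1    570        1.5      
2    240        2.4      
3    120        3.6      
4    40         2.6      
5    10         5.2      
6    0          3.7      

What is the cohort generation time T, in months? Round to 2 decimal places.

lx = nx/n0 = nx/1000: 1, 0.57, 0.24, 0.12, 0.04, 0.01, 0
lx·mx: 0, 0.855, 0.576, 0.432, 0.104, 0.052, 0 → R0 = 2.019
x·lx·mx: 0, 0.855, 1.152, 1.296, 0.416, 0.26, 0 → Σ = 3.979
T = 3.979 / 2.019 = 1.970778… → 1.97

1.97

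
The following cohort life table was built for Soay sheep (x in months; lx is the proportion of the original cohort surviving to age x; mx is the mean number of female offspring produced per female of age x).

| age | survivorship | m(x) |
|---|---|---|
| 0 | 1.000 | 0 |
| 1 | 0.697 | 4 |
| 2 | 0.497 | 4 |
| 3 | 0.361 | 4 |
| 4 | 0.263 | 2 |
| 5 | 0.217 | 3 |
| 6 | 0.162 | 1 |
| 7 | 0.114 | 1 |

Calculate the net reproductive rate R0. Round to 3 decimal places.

lx·mx by age: 0, 2.788, 1.988, 1.444, 0.526, 0.651, 0.162, 0.114
R0 = Σ lx·mx = 7.673 → 7.673

7.673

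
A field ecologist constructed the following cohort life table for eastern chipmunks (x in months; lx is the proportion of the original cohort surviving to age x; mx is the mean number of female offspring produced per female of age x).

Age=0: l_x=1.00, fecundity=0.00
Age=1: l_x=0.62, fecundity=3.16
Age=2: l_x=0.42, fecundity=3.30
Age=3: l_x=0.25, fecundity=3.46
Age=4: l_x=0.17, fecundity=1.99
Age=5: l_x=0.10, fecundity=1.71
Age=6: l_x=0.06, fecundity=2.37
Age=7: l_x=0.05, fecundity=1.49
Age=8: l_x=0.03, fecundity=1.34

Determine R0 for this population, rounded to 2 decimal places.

lx·mx by age: 0, 1.9592, 1.386, 0.865, 0.3383, 0.171, 0.1422, 0.0745, 0.0402
R0 = Σ lx·mx = 4.9764 → 4.98

4.98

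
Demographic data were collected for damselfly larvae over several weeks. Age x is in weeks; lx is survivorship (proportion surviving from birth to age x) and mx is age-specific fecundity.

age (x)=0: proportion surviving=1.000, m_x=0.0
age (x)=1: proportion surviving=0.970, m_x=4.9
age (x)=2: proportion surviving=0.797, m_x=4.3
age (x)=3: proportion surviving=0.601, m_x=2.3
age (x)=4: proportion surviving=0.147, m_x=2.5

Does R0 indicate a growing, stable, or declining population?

growing

R0 = Σ lx·mx = 0 + 4.753 + 3.4271 + 1.3823 + 0.3675 = 9.9299
R0 > 1, so the population is growing.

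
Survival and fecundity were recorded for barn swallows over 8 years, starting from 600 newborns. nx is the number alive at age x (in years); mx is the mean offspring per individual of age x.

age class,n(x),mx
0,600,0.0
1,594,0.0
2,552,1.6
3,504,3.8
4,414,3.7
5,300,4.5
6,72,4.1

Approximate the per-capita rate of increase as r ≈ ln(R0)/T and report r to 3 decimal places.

lx = nx/n0 = nx/600: 1, 0.99, 0.92, 0.84, 0.69, 0.5, 0.12
R0 = Σ lx·mx = 0 + 0 + 1.472 + 3.192 + 2.553 + 2.25 + 0.492 = 9.959
Σ x·lx·mx = 36.934; T = 36.934/9.959 = 3.70861…
r ≈ ln(R0)/T = ln(9.959)/3.70861… = 0.61977… → 0.620

0.620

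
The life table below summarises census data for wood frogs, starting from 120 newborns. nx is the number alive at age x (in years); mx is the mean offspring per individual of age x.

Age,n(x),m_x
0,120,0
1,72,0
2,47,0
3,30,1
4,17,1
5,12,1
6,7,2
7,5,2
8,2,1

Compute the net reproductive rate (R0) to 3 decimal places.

0.708

lx = nx/n0 = nx/120: 1, 0.6, 0.39167…, 0.25, 0.14167…, 0.1, 0.05833…, 0.04167…, 0.01667…
lx·mx by age: 0, 0, 0, 0.25, 0.141667…, 0.1, 0.116667…, 0.083333…, 0.016667…
R0 = Σ lx·mx = 0.708333… → 0.708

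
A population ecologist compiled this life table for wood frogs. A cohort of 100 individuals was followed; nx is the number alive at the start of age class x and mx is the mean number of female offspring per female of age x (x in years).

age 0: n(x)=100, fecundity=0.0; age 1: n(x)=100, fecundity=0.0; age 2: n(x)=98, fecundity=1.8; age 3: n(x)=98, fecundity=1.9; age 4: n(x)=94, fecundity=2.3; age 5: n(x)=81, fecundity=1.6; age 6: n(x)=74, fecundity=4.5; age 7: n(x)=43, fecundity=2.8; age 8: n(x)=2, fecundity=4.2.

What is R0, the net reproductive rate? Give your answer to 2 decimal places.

11.70

lx = nx/n0 = nx/100: 1, 1, 0.98, 0.98, 0.94, 0.81, 0.74, 0.43, 0.02
lx·mx by age: 0, 0, 1.764, 1.862, 2.162, 1.296, 3.33, 1.204, 0.084
R0 = Σ lx·mx = 11.702 → 11.70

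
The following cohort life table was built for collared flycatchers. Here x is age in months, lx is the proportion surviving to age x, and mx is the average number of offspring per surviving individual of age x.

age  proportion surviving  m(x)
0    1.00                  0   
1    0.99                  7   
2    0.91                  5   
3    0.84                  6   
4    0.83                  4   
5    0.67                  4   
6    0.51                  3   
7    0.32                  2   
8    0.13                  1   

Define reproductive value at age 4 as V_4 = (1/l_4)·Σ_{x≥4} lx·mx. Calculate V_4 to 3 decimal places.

10.000

lx·mx for x ≥ 4: 3.32, 2.68, 1.53, 0.64, 0.13 → sum = 8.3
V_4 = 8.3 / l_4 = 8.3 / 0.83 = 10 → 10.000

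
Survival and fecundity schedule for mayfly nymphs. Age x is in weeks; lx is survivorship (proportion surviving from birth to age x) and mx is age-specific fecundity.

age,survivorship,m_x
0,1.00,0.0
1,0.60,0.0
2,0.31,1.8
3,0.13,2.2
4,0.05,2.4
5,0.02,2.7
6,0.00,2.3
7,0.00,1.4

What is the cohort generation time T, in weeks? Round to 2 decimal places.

lx·mx: 0, 0, 0.558, 0.286, 0.12, 0.054, 0, 0 → R0 = 1.018
x·lx·mx: 0, 0, 1.116, 0.858, 0.48, 0.27, 0, 0 → Σ = 2.724
T = 2.724 / 1.018 = 2.675835… → 2.68

2.68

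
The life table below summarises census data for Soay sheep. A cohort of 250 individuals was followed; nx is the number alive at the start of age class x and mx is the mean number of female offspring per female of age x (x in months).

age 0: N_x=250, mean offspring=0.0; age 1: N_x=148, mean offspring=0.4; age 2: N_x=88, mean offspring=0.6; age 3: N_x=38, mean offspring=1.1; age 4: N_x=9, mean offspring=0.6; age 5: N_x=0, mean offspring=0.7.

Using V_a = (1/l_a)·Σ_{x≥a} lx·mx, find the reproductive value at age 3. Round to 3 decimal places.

1.242

lx = nx/n0 = nx/250: 1, 0.592, 0.352, 0.152, 0.036, 0
lx·mx for x ≥ 3: 0.1672, 0.0216, 0 → sum = 0.1888
V_3 = 0.1888 / l_3 = 0.1888 / 0.152 = 1.242105… → 1.242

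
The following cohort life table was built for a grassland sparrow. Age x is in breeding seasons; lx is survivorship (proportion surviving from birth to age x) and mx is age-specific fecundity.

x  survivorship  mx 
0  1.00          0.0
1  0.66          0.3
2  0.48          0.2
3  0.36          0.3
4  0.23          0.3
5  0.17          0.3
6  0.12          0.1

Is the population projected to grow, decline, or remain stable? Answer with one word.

declining

R0 = Σ lx·mx = 0 + 0.198 + 0.096 + 0.108 + 0.069 + 0.051 + 0.012 = 0.534
R0 < 1, so the population is declining.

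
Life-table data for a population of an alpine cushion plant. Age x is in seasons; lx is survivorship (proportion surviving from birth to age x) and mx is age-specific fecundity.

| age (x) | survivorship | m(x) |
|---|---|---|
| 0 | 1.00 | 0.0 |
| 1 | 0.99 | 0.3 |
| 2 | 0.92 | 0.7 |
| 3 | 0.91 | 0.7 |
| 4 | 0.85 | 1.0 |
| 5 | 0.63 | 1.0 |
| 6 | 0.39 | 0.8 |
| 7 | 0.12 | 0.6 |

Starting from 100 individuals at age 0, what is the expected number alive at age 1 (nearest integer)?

99

Expected survivors = N0 · l_1 = 100 × 0.99 = 99 → 99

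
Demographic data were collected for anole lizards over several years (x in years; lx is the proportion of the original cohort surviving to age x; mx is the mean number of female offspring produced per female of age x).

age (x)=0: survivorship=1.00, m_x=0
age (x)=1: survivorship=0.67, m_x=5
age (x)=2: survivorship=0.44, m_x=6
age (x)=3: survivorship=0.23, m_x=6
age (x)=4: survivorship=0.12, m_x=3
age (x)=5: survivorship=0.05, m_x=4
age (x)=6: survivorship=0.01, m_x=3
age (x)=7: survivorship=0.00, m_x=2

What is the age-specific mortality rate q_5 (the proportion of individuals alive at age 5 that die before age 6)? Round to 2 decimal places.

0.80

q_5 = (l_5 − l_6) / l_5 = (0.05 − 0.01) / 0.05
     = 0.04 / 0.05 = 0.8 → 0.80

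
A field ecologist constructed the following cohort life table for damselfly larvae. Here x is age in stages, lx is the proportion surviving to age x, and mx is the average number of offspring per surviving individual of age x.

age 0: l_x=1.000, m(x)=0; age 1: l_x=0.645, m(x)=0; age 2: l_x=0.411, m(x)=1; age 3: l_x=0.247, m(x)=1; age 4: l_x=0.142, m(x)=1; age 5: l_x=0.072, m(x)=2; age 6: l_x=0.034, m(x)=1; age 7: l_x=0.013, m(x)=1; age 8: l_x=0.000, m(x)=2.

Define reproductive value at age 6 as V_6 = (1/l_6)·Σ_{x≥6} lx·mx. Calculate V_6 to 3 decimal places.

lx·mx for x ≥ 6: 0.034, 0.013, 0 → sum = 0.047
V_6 = 0.047 / l_6 = 0.047 / 0.034 = 1.382353… → 1.382

1.382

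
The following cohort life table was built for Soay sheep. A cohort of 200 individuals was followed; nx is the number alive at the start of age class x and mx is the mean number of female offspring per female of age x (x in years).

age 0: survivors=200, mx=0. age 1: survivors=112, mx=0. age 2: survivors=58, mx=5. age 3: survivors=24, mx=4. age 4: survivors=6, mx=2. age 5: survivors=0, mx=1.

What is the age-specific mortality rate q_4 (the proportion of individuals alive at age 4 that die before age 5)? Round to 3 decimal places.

lx = nx/n0 = nx/200: 1, 0.56, 0.29, 0.12, 0.03, 0
q_4 = (l_4 − l_5) / l_4 = (0.03 − 0) / 0.03
     = 0.03 / 0.03 = 1 → 1.000

1.000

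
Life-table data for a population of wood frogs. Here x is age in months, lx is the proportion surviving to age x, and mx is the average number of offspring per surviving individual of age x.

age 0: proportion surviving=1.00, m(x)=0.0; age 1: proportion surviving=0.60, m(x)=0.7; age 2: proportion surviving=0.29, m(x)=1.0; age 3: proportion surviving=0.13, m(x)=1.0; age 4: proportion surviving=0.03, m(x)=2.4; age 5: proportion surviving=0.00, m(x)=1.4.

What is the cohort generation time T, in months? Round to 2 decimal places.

1.84

lx·mx: 0, 0.42, 0.29, 0.13, 0.072, 0 → R0 = 0.912
x·lx·mx: 0, 0.42, 0.58, 0.39, 0.288, 0 → Σ = 1.678
T = 1.678 / 0.912 = 1.839912… → 1.84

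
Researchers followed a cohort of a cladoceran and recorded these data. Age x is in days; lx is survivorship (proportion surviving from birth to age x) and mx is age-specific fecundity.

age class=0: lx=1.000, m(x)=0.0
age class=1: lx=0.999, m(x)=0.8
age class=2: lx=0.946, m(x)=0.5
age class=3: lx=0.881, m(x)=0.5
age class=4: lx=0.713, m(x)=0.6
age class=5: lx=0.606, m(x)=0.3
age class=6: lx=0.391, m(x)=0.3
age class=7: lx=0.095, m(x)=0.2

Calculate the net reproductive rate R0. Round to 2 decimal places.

2.46

lx·mx by age: 0, 0.7992, 0.473, 0.4405, 0.4278, 0.1818, 0.1173, 0.019
R0 = Σ lx·mx = 2.4586 → 2.46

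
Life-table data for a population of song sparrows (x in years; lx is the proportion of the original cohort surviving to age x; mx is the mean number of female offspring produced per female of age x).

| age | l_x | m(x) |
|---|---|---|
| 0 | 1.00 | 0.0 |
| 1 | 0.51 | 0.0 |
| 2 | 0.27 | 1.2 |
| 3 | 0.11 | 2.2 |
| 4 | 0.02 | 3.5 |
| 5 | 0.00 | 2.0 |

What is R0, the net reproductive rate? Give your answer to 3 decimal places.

lx·mx by age: 0, 0, 0.324, 0.242, 0.07, 0
R0 = Σ lx·mx = 0.636 → 0.636

0.636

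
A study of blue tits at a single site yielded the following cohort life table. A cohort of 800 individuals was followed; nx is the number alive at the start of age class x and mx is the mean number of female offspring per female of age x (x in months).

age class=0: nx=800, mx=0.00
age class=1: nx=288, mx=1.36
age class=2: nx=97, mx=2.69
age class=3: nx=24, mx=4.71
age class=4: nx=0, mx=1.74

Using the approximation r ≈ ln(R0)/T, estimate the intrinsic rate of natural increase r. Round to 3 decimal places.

-0.027

lx = nx/n0 = nx/800: 1, 0.36, 0.12125, 0.03, 0
R0 = Σ lx·mx = 0 + 0.4896 + 0.32616… + 0.1413 + 0 = 0.957063…
Σ x·lx·mx = 1.565825…; T = 1.565825…/0.957063… = 1.63607…
r ≈ ln(R0)/T = ln(0.957063…)/1.63607… = -0.02682… → -0.027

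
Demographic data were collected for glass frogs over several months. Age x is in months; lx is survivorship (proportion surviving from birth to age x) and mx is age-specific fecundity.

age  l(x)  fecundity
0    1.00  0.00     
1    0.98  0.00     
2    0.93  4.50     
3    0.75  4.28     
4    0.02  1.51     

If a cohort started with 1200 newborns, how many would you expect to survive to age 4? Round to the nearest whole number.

24

Expected survivors = N0 · l_4 = 1200 × 0.02 = 24 → 24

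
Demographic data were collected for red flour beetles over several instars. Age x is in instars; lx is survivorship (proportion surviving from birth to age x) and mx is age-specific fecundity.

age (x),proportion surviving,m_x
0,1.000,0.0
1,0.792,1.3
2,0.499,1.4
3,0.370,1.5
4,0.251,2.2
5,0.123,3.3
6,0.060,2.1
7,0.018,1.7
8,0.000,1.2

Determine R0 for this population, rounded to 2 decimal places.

3.40

lx·mx by age: 0, 1.0296, 0.6986, 0.555, 0.5522, 0.4059, 0.126, 0.0306, 0
R0 = Σ lx·mx = 3.3979 → 3.40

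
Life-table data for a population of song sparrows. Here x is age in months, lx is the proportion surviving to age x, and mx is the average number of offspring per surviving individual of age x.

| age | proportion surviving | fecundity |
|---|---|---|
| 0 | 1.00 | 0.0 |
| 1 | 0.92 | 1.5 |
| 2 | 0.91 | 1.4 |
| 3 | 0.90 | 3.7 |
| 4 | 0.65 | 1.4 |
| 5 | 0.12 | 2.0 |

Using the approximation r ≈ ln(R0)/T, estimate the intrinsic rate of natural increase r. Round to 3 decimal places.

0.747

R0 = Σ lx·mx = 0 + 1.38 + 1.274 + 3.33 + 0.91 + 0.24 = 7.134
Σ x·lx·mx = 18.758; T = 18.758/7.134 = 2.62938…
r ≈ ln(R0)/T = ln(7.134)/2.62938… = 0.74728… → 0.747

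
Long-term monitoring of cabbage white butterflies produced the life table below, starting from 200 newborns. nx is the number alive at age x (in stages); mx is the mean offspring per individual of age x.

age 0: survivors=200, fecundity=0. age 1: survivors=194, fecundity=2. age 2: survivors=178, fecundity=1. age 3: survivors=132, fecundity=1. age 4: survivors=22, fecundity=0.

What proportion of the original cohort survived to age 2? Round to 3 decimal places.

l_2 = n_2/n_0 = 178/200 = 0.89 → 0.890

0.890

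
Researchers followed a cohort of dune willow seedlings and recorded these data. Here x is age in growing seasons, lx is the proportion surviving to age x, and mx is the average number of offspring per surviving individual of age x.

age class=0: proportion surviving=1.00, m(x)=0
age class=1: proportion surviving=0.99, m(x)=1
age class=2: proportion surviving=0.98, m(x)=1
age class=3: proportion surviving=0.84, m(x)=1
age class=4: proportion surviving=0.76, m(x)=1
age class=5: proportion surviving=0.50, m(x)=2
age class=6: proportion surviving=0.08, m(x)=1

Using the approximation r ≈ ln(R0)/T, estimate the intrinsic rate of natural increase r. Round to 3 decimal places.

R0 = Σ lx·mx = 0 + 0.99 + 0.98 + 0.84 + 0.76 + 1 + 0.08 = 4.65
Σ x·lx·mx = 13.99; T = 13.99/4.65 = 3.0086…
r ≈ ln(R0)/T = ln(4.65)/3.0086… = 0.51082… → 0.511

0.511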